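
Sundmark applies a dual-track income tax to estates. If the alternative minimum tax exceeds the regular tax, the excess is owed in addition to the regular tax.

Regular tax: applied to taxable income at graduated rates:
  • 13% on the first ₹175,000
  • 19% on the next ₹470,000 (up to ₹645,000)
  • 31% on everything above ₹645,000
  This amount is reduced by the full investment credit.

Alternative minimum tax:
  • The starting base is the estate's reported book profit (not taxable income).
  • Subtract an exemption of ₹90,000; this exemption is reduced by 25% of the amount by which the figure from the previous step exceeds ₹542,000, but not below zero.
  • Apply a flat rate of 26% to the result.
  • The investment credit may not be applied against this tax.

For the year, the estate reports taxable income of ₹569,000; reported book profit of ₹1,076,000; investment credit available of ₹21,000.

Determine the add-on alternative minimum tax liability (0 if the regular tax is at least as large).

Regular tax:
  ₹175,000 × 13% = ₹22,750
  ₹394,000 × 19% = ₹74,860
  → ₹97,610
  Less investment credit ₹21,000 → ₹76,610

Alternative minimum tax:
  Base (reported book profit): ₹1,076,000
  Exemption: 25% × (₹1,076,000 − ₹542,000) = ₹133,500 ≥ ₹90,000, so the exemption is fully phased out
  Base: ₹1,076,000 − ₹0 = ₹1,076,000
  ₹1,076,000 × 26% = ₹279,760

Excess of alternative minimum tax over regular tax: ₹279,760 − ₹76,610 = ₹203,150.

₹203,150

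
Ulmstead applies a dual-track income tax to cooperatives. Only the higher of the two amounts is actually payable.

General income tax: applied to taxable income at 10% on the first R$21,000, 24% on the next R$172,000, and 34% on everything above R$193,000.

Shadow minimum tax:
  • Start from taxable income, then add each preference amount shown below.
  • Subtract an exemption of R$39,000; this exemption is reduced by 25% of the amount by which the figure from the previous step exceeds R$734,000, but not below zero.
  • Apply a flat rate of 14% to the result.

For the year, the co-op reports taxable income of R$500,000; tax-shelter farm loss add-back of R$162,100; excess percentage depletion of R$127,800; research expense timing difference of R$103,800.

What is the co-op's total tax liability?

R$147,760

Shadow minimum tax:
  Adjusted income: R$500,000 + R$162,100 + R$127,800 + R$103,800 = R$893,700
  Exemption: 25% × (R$893,700 − R$734,000) = R$39,925 ≥ R$39,000, so the exemption is fully phased out
  Base: R$893,700 − R$0 = R$893,700
  R$893,700 × 14% = R$125,118

General income tax:
  R$21,000 × 10% = R$2,100
  R$172,000 × 24% = R$41,280
  R$307,000 × 34% = R$104,380
  → R$147,760

R$147,760 > R$125,118, so the general income tax governs.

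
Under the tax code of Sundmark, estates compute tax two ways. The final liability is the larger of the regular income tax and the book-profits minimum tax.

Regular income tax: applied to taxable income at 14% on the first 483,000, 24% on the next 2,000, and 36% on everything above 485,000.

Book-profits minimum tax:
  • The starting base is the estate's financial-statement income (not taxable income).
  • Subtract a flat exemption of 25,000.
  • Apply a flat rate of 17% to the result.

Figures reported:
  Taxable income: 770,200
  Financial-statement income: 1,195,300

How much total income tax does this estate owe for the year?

Regular income tax:
  483,000 × 14% = 67,620
  2,000 × 24% = 480
  285,200 × 36% = 102,672
  → 170,772

Book-profits minimum tax:
  Base (financial-statement income): 1,195,300
  Less exemption 25,000 → base 1,170,300
  1,170,300 × 17% = 198,951

198,951 > 170,772, so the book-profits minimum tax is the binding amount.

198,951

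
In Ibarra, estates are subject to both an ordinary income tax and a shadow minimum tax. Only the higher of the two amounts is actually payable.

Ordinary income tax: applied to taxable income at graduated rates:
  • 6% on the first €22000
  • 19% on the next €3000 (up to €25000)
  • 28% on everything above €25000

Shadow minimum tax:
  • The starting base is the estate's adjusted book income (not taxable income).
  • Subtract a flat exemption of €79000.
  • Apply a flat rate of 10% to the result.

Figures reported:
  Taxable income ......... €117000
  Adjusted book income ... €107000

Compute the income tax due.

€27650

Shadow minimum tax:
  Base (adjusted book income): €107000
  Less exemption €79000 → base €28000
  €28000 × 10% = €2800

Ordinary income tax:
  €22000 × 6% = €1320
  €3000 × 19% = €570
  €92000 × 28% = €25760
  → €27650

€27650 > €2800, so the ordinary income tax governs.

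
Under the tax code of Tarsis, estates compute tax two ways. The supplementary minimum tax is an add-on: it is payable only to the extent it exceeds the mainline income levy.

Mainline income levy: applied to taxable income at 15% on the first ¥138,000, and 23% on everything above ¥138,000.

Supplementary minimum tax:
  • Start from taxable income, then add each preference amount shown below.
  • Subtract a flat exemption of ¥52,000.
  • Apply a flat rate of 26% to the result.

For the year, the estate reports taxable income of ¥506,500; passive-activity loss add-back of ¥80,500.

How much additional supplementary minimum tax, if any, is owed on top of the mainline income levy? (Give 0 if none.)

Supplementary minimum tax:
  Adjusted income: ¥506,500 + ¥80,500 = ¥587,000
  Less exemption ¥52,000 → base ¥535,000
  ¥535,000 × 26% = ¥139,100

Mainline income levy:
  ¥138,000 × 15% = ¥20,700
  ¥368,500 × 23% = ¥84,755
  → ¥105,455

Excess of supplementary minimum tax over mainline income levy: ¥139,100 − ¥105,455 = ¥33,645.

¥33,645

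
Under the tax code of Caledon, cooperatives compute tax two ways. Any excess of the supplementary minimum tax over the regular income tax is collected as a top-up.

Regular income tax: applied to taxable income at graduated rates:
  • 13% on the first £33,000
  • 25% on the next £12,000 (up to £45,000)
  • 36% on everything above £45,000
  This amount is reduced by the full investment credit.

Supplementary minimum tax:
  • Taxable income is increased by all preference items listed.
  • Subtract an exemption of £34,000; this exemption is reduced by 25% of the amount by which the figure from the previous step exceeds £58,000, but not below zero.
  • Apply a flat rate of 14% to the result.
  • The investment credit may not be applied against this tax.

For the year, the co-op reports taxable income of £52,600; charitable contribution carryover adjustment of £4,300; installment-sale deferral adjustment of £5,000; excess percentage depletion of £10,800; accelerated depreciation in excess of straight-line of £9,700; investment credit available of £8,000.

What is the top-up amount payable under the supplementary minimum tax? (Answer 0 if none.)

Supplementary minimum tax:
  Adjusted income: £52,600 + £4,300 + £5,000 + £10,800 + £9,700 = £82,400
  Exemption: £34,000 − 25% × (£82,400 − £58,000) = £34,000 − £6,100 = £27,900
  Base: £82,400 − £27,900 = £54,500
  £54,500 × 14% = £7,630

Regular income tax:
  £33,000 × 13% = £4,290
  £12,000 × 25% = £3,000
  £7,600 × 36% = £2,736
  → £10,026
  Less investment credit £8,000 → £2,026

Excess of supplementary minimum tax over regular income tax: £7,630 − £2,026 = £5,604.

£5,604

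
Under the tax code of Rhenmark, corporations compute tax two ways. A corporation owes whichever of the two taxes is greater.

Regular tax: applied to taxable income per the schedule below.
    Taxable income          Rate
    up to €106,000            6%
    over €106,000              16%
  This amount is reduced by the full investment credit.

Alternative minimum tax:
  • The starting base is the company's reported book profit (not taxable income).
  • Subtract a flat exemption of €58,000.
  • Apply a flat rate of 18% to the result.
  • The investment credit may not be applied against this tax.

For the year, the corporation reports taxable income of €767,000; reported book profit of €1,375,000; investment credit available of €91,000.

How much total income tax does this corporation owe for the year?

€237,060

Alternative minimum tax:
  Base (reported book profit): €1,375,000
  Less exemption €58,000 → base €1,317,000
  €1,317,000 × 18% = €237,060

Regular tax:
  €106,000 × 6% = €6,360
  €661,000 × 16% = €105,760
  → €112,120
  Less investment credit €91,000 → €21,120

€237,060 > €21,120, so the alternative minimum tax is the binding amount.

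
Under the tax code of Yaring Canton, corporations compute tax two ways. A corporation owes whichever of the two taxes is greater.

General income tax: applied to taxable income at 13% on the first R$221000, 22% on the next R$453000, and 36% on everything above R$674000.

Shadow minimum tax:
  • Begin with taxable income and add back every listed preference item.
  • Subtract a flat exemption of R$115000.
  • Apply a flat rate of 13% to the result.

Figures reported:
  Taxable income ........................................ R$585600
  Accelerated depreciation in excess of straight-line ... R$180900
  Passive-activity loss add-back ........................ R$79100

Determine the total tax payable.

General income tax:
  R$221000 × 13% = R$28730
  R$364600 × 22% = R$80212
  → R$108942

Shadow minimum tax:
  Adjusted income: R$585600 + R$180900 + R$79100 = R$845600
  Less exemption R$115000 → base R$730600
  R$730600 × 13% = R$94978

R$108942 > R$94978, so the general income tax governs.

R$108942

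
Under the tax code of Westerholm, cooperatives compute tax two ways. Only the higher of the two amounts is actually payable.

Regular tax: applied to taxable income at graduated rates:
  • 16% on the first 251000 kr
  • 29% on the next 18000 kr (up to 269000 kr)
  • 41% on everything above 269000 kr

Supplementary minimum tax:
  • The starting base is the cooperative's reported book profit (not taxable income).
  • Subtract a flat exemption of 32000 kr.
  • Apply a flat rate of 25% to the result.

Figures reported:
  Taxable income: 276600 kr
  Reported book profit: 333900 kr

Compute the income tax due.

75475 kr

Supplementary minimum tax:
  Base (reported book profit): 333900 kr
  Less exemption 32000 kr → base 301900 kr
  301900 kr × 25% = 75475 kr

Regular tax:
  251000 kr × 16% = 40160 kr
  18000 kr × 29% = 5220 kr
  7600 kr × 41% = 3116 kr
  → 48496 kr

75475 kr > 48496 kr, so the supplementary minimum tax is the binding amount.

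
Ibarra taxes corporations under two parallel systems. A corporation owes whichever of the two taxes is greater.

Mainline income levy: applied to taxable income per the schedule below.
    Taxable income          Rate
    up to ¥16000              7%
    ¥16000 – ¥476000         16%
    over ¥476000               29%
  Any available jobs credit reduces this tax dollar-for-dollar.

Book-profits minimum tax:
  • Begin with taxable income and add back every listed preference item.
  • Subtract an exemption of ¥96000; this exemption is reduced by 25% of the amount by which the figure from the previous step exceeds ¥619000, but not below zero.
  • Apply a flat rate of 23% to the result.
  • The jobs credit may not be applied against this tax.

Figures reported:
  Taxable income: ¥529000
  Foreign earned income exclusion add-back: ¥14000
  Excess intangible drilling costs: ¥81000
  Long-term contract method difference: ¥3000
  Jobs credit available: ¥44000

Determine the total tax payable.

¥122590

Book-profits minimum tax:
  Adjusted income: ¥529000 + ¥14000 + ¥81000 + ¥3000 = ¥627000
  Exemption: ¥96000 − 25% × (¥627000 − ¥619000) = ¥96000 − ¥2000 = ¥94000
  Base: ¥627000 − ¥94000 = ¥533000
  ¥533000 × 23% = ¥122590

Mainline income levy:
  ¥16000 × 7% = ¥1120
  ¥460000 × 16% = ¥73600
  ¥53000 × 29% = ¥15370
  → ¥90090
  Less jobs credit ¥44000 → ¥46090

¥122590 > ¥46090, so the book-profits minimum tax is the binding amount.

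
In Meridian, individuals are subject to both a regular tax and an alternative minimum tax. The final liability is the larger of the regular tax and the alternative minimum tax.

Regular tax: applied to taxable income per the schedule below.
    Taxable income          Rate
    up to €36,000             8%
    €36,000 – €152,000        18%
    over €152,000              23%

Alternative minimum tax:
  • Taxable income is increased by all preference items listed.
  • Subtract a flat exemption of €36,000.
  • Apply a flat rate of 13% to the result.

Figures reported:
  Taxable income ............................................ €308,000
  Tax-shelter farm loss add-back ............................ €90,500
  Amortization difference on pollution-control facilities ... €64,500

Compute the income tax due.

Regular tax:
  €36,000 × 8% = €2,880
  €116,000 × 18% = €20,880
  €156,000 × 23% = €35,880
  → €59,640

Alternative minimum tax:
  Adjusted income: €308,000 + €90,500 + €64,500 = €463,000
  Less exemption €36,000 → base €427,000
  €427,000 × 13% = €55,510

€59,640 > €55,510, so the regular tax governs.

€59,640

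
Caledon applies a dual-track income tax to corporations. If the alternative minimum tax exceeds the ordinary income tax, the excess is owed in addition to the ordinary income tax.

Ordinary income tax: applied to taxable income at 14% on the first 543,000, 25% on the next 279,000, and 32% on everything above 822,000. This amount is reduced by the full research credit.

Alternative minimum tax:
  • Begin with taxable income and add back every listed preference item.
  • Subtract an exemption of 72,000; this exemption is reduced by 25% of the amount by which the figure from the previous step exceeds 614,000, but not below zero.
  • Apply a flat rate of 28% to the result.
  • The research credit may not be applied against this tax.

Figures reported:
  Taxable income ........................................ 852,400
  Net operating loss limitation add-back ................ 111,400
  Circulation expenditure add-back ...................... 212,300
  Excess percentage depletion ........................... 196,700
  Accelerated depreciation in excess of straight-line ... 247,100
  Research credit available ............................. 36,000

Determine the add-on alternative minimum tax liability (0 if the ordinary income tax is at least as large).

Alternative minimum tax:
  Adjusted income: 852,400 + 111,400 + 212,300 + 196,700 + 247,100 = 1,619,900
  Exemption: 25% × (1,619,900 − 614,000) = 251,475 ≥ 72,000, so the exemption is fully phased out
  Base: 1,619,900 − 0 = 1,619,900
  1,619,900 × 28% = 453,572

Ordinary income tax:
  543,000 × 14% = 76,020
  279,000 × 25% = 69,750
  30,400 × 32% = 9,728
  → 155,498
  Less research credit 36,000 → 119,498

Excess of alternative minimum tax over ordinary income tax: 453,572 − 119,498 = 334,074.

334,074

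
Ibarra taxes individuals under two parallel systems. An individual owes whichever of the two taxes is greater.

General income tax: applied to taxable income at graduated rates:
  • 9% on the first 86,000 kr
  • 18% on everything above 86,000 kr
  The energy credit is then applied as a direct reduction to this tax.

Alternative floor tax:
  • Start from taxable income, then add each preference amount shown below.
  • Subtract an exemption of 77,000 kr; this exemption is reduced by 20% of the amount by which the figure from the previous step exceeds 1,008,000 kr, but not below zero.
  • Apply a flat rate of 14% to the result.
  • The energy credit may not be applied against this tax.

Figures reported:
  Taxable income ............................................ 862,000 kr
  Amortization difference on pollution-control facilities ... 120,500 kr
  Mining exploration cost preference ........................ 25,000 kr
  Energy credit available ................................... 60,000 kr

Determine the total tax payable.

130,270 kr

Alternative floor tax:
  Adjusted income: 862,000 kr + 120,500 kr + 25,000 kr = 1,007,500 kr
  Exemption: 1,007,500 kr ≤ 1,008,000 kr, so full 77,000 kr applies
  Base: 1,007,500 kr − 77,000 kr = 930,500 kr
  930,500 kr × 14% = 130,270 kr

General income tax:
  86,000 kr × 9% = 7,740 kr
  776,000 kr × 18% = 139,680 kr
  → 147,420 kr
  Less energy credit 60,000 kr → 87,420 kr

130,270 kr > 87,420 kr, so the alternative floor tax is the binding amount.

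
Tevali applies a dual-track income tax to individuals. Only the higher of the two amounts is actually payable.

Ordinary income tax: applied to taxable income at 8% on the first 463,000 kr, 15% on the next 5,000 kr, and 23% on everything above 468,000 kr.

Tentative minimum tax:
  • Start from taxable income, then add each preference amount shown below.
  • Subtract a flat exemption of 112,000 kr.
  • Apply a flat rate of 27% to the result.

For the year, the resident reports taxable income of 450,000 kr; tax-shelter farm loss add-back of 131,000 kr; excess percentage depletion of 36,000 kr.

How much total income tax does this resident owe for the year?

Ordinary income tax:
  450,000 kr × 8% = 36,000 kr

Tentative minimum tax:
  Adjusted income: 450,000 kr + 131,000 kr + 36,000 kr = 617,000 kr
  Less exemption 112,000 kr → base 505,000 kr
  505,000 kr × 27% = 136,350 kr

136,350 kr > 36,000 kr, so the tentative minimum tax is the binding amount.

136,350 kr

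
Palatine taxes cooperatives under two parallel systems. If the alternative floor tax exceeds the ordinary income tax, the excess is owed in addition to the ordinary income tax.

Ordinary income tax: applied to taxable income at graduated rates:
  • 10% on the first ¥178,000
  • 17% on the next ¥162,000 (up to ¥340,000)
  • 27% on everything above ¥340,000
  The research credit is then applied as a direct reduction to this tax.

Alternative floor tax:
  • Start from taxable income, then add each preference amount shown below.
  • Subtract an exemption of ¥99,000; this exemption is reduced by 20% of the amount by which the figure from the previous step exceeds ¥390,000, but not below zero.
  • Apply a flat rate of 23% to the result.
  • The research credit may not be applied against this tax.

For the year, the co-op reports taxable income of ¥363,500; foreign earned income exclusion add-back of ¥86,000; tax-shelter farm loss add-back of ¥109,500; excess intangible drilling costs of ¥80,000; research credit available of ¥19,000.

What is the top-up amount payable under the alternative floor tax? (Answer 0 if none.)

¥102,969

Alternative floor tax:
  Adjusted income: ¥363,500 + ¥86,000 + ¥109,500 + ¥80,000 = ¥639,000
  Exemption: ¥99,000 − 20% × (¥639,000 − ¥390,000) = ¥99,000 − ¥49,800 = ¥49,200
  Base: ¥639,000 − ¥49,200 = ¥589,800
  ¥589,800 × 23% = ¥135,654

Ordinary income tax:
  ¥178,000 × 10% = ¥17,800
  ¥162,000 × 17% = ¥27,540
  ¥23,500 × 27% = ¥6,345
  → ¥51,685
  Less research credit ¥19,000 → ¥32,685

Excess of alternative floor tax over ordinary income tax: ¥135,654 − ¥32,685 = ¥102,969.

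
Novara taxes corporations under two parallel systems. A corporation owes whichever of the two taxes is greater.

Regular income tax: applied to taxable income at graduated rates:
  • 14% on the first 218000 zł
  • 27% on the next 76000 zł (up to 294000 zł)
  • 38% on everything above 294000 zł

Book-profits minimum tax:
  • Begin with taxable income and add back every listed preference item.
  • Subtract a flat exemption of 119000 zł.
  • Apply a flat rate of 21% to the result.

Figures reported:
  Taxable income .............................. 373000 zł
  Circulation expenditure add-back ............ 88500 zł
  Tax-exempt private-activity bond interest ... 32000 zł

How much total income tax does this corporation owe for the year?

81060 zł

Book-profits minimum tax:
  Adjusted income: 373000 zł + 88500 zł + 32000 zł = 493500 zł
  Less exemption 119000 zł → base 374500 zł
  374500 zł × 21% = 78645 zł

Regular income tax:
  218000 zł × 14% = 30520 zł
  76000 zł × 27% = 20520 zł
  79000 zł × 38% = 30020 zł
  → 81060 zł

81060 zł > 78645 zł, so the regular income tax governs.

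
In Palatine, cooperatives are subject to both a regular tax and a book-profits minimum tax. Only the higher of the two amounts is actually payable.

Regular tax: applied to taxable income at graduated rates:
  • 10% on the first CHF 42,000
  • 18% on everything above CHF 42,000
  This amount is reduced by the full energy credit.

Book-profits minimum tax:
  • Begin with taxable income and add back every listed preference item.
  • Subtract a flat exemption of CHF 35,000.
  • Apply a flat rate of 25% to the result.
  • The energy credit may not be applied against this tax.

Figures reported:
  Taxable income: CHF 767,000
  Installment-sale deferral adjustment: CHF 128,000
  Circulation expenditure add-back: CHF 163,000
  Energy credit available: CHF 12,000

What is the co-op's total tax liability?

Book-profits minimum tax:
  Adjusted income: CHF 767,000 + CHF 128,000 + CHF 163,000 = CHF 1,058,000
  Less exemption CHF 35,000 → base CHF 1,023,000
  CHF 1,023,000 × 25% = CHF 255,750

Regular tax:
  CHF 42,000 × 10% = CHF 4,200
  CHF 725,000 × 18% = CHF 130,500
  → CHF 134,700
  Less energy credit CHF 12,000 → CHF 122,700

CHF 255,750 > CHF 122,700, so the book-profits minimum tax is the binding amount.

CHF 255,750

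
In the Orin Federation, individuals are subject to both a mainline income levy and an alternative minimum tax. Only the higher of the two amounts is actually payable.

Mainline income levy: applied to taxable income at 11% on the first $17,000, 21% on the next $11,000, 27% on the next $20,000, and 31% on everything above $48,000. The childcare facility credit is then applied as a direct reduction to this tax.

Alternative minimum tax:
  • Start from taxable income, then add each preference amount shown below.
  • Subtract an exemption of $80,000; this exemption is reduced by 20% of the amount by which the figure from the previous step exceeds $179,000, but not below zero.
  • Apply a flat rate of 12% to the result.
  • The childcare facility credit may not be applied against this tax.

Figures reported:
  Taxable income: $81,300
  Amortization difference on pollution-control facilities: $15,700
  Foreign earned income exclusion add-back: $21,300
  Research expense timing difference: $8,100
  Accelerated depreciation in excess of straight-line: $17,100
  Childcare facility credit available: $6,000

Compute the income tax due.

$13,903

Alternative minimum tax:
  Adjusted income: $81,300 + $15,700 + $21,300 + $8,100 + $17,100 = $143,500
  Exemption: $143,500 ≤ $179,000, so full $80,000 applies
  Base: $143,500 − $80,000 = $63,500
  $63,500 × 12% = $7,620

Mainline income levy:
  $17,000 × 11% = $1,870
  $11,000 × 21% = $2,310
  $20,000 × 27% = $5,400
  $33,300 × 31% = $10,323
  → $19,903
  Less childcare facility credit $6,000 → $13,903

$13,903 > $7,620, so the mainline income levy governs.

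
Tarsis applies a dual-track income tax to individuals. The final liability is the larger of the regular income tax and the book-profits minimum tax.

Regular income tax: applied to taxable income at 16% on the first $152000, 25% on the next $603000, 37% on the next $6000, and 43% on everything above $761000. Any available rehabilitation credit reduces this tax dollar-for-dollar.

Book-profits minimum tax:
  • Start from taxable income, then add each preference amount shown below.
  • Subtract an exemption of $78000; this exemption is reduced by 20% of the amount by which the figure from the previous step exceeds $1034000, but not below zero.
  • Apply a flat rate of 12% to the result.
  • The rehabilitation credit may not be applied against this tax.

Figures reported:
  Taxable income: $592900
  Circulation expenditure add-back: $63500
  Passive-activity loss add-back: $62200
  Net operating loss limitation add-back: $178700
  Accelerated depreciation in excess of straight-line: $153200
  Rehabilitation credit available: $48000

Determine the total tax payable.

Regular income tax:
  $152000 × 16% = $24320
  $440900 × 25% = $110225
  → $134545
  Less rehabilitation credit $48000 → $86545

Book-profits minimum tax:
  Adjusted income: $592900 + $63500 + $62200 + $178700 + $153200 = $1050500
  Exemption: $78000 − 20% × ($1050500 − $1034000) = $78000 − $3300 = $74700
  Base: $1050500 − $74700 = $975800
  $975800 × 12% = $117096

$117096 > $86545, so the book-profits minimum tax is the binding amount.

$117096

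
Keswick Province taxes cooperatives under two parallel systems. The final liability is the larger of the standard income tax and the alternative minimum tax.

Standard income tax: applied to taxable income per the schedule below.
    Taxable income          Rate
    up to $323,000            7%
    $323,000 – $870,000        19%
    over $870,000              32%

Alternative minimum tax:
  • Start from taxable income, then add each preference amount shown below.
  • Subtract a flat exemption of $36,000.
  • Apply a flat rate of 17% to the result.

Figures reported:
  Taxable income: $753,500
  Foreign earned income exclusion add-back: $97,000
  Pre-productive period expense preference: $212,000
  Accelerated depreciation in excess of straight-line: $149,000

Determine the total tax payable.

Alternative minimum tax:
  Adjusted income: $753,500 + $97,000 + $212,000 + $149,000 = $1,211,500
  Less exemption $36,000 → base $1,175,500
  $1,175,500 × 17% = $199,835

Standard income tax:
  $323,000 × 7% = $22,610
  $430,500 × 19% = $81,795
  → $104,405

$199,835 > $104,405, so the alternative minimum tax is the binding amount.

$199,835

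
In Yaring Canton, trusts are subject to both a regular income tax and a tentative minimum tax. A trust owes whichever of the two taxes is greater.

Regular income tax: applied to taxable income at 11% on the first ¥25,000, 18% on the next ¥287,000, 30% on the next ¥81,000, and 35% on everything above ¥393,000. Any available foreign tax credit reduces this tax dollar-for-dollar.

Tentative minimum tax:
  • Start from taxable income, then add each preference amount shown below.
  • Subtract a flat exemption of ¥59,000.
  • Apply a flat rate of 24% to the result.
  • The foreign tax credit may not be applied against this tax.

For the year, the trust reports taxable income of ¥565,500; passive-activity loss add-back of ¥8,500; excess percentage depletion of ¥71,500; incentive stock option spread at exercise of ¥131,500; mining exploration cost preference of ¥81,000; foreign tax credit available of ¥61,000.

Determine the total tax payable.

Tentative minimum tax:
  Adjusted income: ¥565,500 + ¥8,500 + ¥71,500 + ¥131,500 + ¥81,000 = ¥858,000
  Less exemption ¥59,000 → base ¥799,000
  ¥799,000 × 24% = ¥191,760

Regular income tax:
  ¥25,000 × 11% = ¥2,750
  ¥287,000 × 18% = ¥51,660
  ¥81,000 × 30% = ¥24,300
  ¥172,500 × 35% = ¥60,375
  → ¥139,085
  Less foreign tax credit ¥61,000 → ¥78,085

¥191,760 > ¥78,085, so the tentative minimum tax is the binding amount.

¥191,760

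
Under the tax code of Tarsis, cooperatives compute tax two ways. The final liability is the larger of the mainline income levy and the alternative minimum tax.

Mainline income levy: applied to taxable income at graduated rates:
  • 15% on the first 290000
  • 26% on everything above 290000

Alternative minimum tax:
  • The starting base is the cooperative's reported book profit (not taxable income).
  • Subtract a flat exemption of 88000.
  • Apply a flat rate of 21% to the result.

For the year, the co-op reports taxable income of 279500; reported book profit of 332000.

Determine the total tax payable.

51240

Mainline income levy:
  279500 × 15% = 41925

Alternative minimum tax:
  Base (reported book profit): 332000
  Less exemption 88000 → base 244000
  244000 × 21% = 51240

51240 > 41925, so the alternative minimum tax is the binding amount.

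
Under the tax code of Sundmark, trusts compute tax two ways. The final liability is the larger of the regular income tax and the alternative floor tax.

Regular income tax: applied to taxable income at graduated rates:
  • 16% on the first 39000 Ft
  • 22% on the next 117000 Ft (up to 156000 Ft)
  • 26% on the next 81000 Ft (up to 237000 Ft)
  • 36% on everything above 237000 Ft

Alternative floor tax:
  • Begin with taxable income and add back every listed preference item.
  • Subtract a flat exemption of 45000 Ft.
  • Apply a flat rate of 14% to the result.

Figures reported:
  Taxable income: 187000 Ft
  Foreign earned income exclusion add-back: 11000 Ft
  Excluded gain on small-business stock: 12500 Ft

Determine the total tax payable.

40040 Ft

Regular income tax:
  39000 Ft × 16% = 6240 Ft
  117000 Ft × 22% = 25740 Ft
  31000 Ft × 26% = 8060 Ft
  → 40040 Ft

Alternative floor tax:
  Adjusted income: 187000 Ft + 11000 Ft + 12500 Ft = 210500 Ft
  Less exemption 45000 Ft → base 165500 Ft
  165500 Ft × 14% = 23170 Ft

40040 Ft > 23170 Ft, so the regular income tax governs.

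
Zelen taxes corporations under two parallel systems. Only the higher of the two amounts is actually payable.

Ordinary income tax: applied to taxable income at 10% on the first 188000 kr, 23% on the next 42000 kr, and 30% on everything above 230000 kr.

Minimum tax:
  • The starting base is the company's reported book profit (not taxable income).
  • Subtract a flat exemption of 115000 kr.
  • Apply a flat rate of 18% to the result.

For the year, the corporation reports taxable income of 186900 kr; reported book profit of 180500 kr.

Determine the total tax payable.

18690 kr

Minimum tax:
  Base (reported book profit): 180500 kr
  Less exemption 115000 kr → base 65500 kr
  65500 kr × 18% = 11790 kr

Ordinary income tax:
  186900 kr × 10% = 18690 kr

18690 kr > 11790 kr, so the ordinary income tax governs.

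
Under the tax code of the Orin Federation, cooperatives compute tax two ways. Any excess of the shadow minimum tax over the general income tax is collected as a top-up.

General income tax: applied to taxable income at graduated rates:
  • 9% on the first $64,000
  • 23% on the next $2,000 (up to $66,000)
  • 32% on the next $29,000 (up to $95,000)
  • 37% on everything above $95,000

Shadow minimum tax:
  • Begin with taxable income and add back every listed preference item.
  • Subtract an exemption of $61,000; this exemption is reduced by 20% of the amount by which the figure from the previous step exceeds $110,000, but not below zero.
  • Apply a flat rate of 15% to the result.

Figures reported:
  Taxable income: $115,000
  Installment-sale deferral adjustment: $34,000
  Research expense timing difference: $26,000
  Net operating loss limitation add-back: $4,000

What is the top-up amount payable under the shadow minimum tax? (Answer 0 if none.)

Shadow minimum tax:
  Adjusted income: $115,000 + $34,000 + $26,000 + $4,000 = $179,000
  Exemption: $61,000 − 20% × ($179,000 − $110,000) = $61,000 − $13,800 = $47,200
  Base: $179,000 − $47,200 = $131,800
  $131,800 × 15% = $19,770

General income tax:
  $64,000 × 9% = $5,760
  $2,000 × 23% = $460
  $29,000 × 32% = $9,280
  $20,000 × 37% = $7,400
  → $22,900

$19,770 ≤ $22,900, so no add-on is due.

$0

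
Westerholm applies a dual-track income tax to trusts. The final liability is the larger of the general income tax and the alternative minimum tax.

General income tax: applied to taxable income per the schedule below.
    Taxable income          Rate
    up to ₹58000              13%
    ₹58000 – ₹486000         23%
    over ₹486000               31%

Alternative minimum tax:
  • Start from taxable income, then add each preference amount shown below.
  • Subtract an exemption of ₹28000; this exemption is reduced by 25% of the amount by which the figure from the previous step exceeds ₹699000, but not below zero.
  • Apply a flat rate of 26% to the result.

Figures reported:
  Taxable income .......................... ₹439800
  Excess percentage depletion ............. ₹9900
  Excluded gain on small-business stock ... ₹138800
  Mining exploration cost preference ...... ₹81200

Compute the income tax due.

₹166842

Alternative minimum tax:
  Adjusted income: ₹439800 + ₹9900 + ₹138800 + ₹81200 = ₹669700
  Exemption: ₹669700 ≤ ₹699000, so full ₹28000 applies
  Base: ₹669700 − ₹28000 = ₹641700
  ₹641700 × 26% = ₹166842

General income tax:
  ₹58000 × 13% = ₹7540
  ₹381800 × 23% = ₹87814
  → ₹95354

₹166842 > ₹95354, so the alternative minimum tax is the binding amount.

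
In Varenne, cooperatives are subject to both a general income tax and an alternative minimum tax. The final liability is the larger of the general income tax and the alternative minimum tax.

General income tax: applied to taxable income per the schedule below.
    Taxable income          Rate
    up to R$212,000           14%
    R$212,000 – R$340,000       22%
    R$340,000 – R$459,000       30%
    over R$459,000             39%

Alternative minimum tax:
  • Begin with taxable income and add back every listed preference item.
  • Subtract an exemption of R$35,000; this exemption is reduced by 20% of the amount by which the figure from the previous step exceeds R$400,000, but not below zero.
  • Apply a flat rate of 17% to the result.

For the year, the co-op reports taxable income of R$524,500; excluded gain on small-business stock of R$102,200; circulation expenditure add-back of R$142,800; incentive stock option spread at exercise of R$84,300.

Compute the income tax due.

R$145,146

Alternative minimum tax:
  Adjusted income: R$524,500 + R$102,200 + R$142,800 + R$84,300 = R$853,800
  Exemption: 20% × (R$853,800 − R$400,000) = R$90,760 ≥ R$35,000, so the exemption is fully phased out
  Base: R$853,800 − R$0 = R$853,800
  R$853,800 × 17% = R$145,146

General income tax:
  R$212,000 × 14% = R$29,680
  R$128,000 × 22% = R$28,160
  R$119,000 × 30% = R$35,700
  R$65,500 × 39% = R$25,545
  → R$119,085

R$145,146 > R$119,085, so the alternative minimum tax is the binding amount.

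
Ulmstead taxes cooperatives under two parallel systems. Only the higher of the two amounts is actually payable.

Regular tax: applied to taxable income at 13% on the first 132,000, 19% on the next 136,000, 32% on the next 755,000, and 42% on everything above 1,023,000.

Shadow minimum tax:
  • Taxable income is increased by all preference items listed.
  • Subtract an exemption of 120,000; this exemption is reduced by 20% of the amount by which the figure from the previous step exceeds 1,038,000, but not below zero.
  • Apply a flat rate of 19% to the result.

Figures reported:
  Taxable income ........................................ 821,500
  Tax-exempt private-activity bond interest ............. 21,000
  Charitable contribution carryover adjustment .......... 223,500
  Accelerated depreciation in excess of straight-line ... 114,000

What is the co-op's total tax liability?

Regular tax:
  132,000 × 13% = 17,160
  136,000 × 19% = 25,840
  553,500 × 32% = 177,120
  → 220,120

Shadow minimum tax:
  Adjusted income: 821,500 + 21,000 + 223,500 + 114,000 = 1,180,000
  Exemption: 120,000 − 20% × (1,180,000 − 1,038,000) = 120,000 − 28,400 = 91,600
  Base: 1,180,000 − 91,600 = 1,088,400
  1,088,400 × 19% = 206,796

220,120 > 206,796, so the regular tax governs.

220,120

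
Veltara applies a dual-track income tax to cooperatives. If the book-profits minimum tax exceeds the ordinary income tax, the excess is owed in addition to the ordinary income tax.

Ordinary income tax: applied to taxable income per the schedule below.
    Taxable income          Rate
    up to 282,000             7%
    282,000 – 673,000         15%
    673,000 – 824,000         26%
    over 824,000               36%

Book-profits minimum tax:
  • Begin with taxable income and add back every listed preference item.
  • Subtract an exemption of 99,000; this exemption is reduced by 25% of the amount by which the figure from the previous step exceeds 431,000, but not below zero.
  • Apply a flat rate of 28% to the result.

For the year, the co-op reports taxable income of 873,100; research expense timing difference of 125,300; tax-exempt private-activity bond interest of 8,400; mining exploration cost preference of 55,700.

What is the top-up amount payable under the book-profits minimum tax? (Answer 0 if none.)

162,174

Ordinary income tax:
  282,000 × 7% = 19,740
  391,000 × 15% = 58,650
  151,000 × 26% = 39,260
  49,100 × 36% = 17,676
  → 135,326

Book-profits minimum tax:
  Adjusted income: 873,100 + 125,300 + 8,400 + 55,700 = 1,062,500
  Exemption: 25% × (1,062,500 − 431,000) = 157,875 ≥ 99,000, so the exemption is fully phased out
  Base: 1,062,500 − 0 = 1,062,500
  1,062,500 × 28% = 297,500

Excess of book-profits minimum tax over ordinary income tax: 297,500 − 135,326 = 162,174.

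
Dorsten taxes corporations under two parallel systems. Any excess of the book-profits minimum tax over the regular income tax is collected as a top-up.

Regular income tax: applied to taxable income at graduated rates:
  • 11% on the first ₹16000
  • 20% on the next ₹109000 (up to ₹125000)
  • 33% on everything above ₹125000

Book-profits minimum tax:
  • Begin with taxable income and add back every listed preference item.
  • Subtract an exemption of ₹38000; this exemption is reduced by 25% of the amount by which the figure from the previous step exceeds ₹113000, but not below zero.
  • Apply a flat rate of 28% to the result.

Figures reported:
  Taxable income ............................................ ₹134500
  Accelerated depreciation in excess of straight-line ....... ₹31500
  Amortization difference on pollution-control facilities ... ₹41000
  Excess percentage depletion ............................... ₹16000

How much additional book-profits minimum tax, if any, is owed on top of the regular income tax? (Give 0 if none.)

₹32805

Regular income tax:
  ₹16000 × 11% = ₹1760
  ₹109000 × 20% = ₹21800
  ₹9500 × 33% = ₹3135
  → ₹26695

Book-profits minimum tax:
  Adjusted income: ₹134500 + ₹31500 + ₹41000 + ₹16000 = ₹223000
  Exemption: ₹38000 − 25% × (₹223000 − ₹113000) = ₹38000 − ₹27500 = ₹10500
  Base: ₹223000 − ₹10500 = ₹212500
  ₹212500 × 28% = ₹59500

Excess of book-profits minimum tax over regular income tax: ₹59500 − ₹26695 = ₹32805.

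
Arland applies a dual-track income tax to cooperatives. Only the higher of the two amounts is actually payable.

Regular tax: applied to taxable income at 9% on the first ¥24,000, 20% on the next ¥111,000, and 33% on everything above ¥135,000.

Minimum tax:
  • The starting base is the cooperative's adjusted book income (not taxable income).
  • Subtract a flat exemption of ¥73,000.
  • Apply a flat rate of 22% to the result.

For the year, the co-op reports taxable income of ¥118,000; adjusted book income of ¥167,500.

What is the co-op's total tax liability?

¥20,960

Minimum tax:
  Base (adjusted book income): ¥167,500
  Less exemption ¥73,000 → base ¥94,500
  ¥94,500 × 22% = ¥20,790

Regular tax:
  ¥24,000 × 9% = ¥2,160
  ¥94,000 × 20% = ¥18,800
  → ¥20,960

¥20,960 > ¥20,790, so the regular tax governs.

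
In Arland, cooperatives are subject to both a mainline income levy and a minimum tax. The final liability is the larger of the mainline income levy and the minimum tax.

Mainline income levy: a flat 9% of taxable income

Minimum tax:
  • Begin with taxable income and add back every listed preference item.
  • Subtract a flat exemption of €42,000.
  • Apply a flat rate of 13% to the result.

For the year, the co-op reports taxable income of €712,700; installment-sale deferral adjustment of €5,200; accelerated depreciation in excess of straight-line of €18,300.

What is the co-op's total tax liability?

Minimum tax:
  Adjusted income: €712,700 + €5,200 + €18,300 = €736,200
  Less exemption €42,000 → base €694,200
  €694,200 × 13% = €90,246

Mainline income levy:
  €712,700 × 9% = €64,143

€90,246 > €64,143, so the minimum tax is the binding amount.

€90,246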